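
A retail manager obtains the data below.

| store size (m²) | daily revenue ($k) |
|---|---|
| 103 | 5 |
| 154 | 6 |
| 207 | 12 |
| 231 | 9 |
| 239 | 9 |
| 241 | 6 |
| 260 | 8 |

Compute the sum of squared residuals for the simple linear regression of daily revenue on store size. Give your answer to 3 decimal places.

26.339

n = 7, Σx = 1435, Σy = 55, Σxy = 11679, Σx² = 313337, Σy² = 467
Sxx = Σx² − (Σx)²/n = 313337 − 294175 = 19162
Sxy = Σxy − (Σx)(Σy)/n = 11679 − 11275 = 404
Syy = Σy² − (Σy)²/n = 467 − 432.142857 = 34.857143
b = Sxy/Sxx = 404/19162 = 0.021083
SSE = Syy − b·Sxy = 34.857143 − 0.021083·404 = 26.339452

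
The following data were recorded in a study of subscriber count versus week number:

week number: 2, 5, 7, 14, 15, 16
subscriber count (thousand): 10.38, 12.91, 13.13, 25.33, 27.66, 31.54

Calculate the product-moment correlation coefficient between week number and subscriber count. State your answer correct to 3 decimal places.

n = 6, Σx = 59, Σy = 120.95, Σxy = 1451.38, Σx² = 755, Σy² = 2848.2655
Sxx = Σx² − (Σx)²/n = 755 − 580.166667 = 174.833333
Sxy = Σxy − (Σx)(Σy)/n = 1451.38 − 1189.341667 = 262.038333
Syy = Σy² − (Σy)²/n = 2848.2655 − 2438.150417 = 410.115083
r = Sxy/√(Sxx·Syy) = 262.038333/√(71701.787069) = 262.038333/267.771894 = 0.978588

0.979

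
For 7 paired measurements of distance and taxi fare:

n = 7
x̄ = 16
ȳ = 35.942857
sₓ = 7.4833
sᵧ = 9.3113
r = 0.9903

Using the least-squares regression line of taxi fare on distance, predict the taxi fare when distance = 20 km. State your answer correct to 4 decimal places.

40.8717

b = r · sᵧ/sₓ = 0.9903 · 9.3113/7.4833 = 1.232208
a = ȳ − b·x̄ = 35.942857 − 1.232208·16 = 16.227533
ŷ(20) = a + b·20 = 16.227533 + 1.232208·20 = 40.871688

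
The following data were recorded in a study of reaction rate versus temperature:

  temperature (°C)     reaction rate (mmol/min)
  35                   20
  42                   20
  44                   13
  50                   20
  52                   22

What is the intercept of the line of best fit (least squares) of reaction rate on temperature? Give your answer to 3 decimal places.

n = 5, Σx = 223, Σy = 95, Σxy = 4256, Σx² = 10129
Sxx = Σx² − (Σx)²/n = 10129 − 9945.8 = 183.2
Sxy = Σxy − (Σx)(Σy)/n = 4256 − 4237 = 19
b = Sxy/Sxx = 19/183.2 = 0.103712
a = ȳ − b·x̄ = 19 − 0.103712·44.6 = 14.374454

14.374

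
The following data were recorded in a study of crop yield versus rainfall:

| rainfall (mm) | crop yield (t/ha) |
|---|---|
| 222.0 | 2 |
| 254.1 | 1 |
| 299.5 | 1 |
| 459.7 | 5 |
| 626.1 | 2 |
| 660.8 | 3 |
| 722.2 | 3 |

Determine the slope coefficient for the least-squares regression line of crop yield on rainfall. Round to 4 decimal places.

n = 7, Σx = 3244.4, Σy = 17, Σxy = 8697.3, Σx² = 1765105.84
Sxx = Σx² − (Σx)²/n = 1765105.84 − 1503733.051429 = 261372.788571
Sxy = Σxy − (Σx)(Σy)/n = 8697.3 − 7879.257143 = 818.042857
b = Sxy/Sxx = 818.042857/261372.788571 = 0.003130

0.0031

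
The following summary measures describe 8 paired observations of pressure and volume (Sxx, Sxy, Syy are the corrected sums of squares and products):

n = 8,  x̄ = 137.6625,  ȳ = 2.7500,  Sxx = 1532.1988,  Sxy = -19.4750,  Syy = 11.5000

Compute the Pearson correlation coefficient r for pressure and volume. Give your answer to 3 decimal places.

r = Sxy/√(Sxx·Syy) = -19.475/√(17620.2862) = -19.475/132.741426 = -0.146714

-0.147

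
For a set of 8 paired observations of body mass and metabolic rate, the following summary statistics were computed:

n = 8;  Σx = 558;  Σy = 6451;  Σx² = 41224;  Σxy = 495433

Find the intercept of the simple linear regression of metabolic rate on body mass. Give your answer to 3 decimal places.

Sxx = Σx² − (Σx)²/n = 41224 − 38920.5 = 2303.5
Sxy = Σxy − (Σx)(Σy)/n = 495433 − 449957.25 = 45475.75
b = Sxy/Sxx = 45475.75/2303.5 = 19.742023
a = ȳ − b·x̄ = 806.375 − 19.742023·69.75 = -570.631105

-570.631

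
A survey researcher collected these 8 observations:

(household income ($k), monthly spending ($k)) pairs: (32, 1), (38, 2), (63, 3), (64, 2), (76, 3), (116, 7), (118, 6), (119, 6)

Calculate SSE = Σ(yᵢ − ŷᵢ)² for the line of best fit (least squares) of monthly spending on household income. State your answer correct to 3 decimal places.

n = 8, Σx = 626, Σy = 30, Σxy = 2887, Σx² = 57850, Σy² = 148
Sxx = Σx² − (Σx)²/n = 57850 − 48984.5 = 8865.5
Sxy = Σxy − (Σx)(Σy)/n = 2887 − 2347.5 = 539.5
Syy = Σy² − (Σy)²/n = 148 − 112.5 = 35.5
b = Sxy/Sxx = 539.5/8865.5 = 0.060854
SSE = Syy − b·Sxy = 35.5 − 0.060854·539.5 = 2.669336

2.669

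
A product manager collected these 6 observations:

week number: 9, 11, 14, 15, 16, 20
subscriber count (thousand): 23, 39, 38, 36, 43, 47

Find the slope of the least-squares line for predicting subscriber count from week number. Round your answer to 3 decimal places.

1.795

n = 6, Σx = 85, Σy = 226, Σxy = 3336, Σx² = 1279
Sxx = Σx² − (Σx)²/n = 1279 − 1204.166667 = 74.833333
Sxy = Σxy − (Σx)(Σy)/n = 3336 − 3201.666667 = 134.333333
b = Sxy/Sxx = 134.333333/74.833333 = 1.795100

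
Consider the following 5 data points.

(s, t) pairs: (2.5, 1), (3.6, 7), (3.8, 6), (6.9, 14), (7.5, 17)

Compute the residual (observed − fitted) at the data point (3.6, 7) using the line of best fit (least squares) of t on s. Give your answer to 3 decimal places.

1.628

n = 5, Σx = 24.3, Σy = 45, Σxy = 274.6, Σx² = 137.51
Sxx = Σx² − (Σx)²/n = 137.51 − 118.098 = 19.412
Sxy = Σxy − (Σx)(Σy)/n = 274.6 − 218.7 = 55.9
b = Sxy/Sxx = 55.9/19.412 = 2.879662
a = ȳ − b·x̄ = 9 − 2.879662·4.86 = -4.995158
ŷ(3.6) = -4.995158 + 2.879662·3.6 = 5.371626
residual = y − ŷ = 7 − 5.371626 = 1.628374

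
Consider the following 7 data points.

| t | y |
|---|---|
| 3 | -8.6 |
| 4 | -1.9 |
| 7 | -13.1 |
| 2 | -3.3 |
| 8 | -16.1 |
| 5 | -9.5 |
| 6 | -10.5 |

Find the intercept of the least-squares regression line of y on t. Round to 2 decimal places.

n = 7, Σx = 35, Σy = -63, Σxy = -371, Σx² = 203
Sxx = Σx² − (Σx)²/n = 203 − 175 = 28
Sxy = Σxy − (Σx)(Σy)/n = -371 − (-315) = -56
b = Sxy/Sxx = -56/28 = -2
a = ȳ − b·x̄ = -9 − (-2)·5 = 1

1.00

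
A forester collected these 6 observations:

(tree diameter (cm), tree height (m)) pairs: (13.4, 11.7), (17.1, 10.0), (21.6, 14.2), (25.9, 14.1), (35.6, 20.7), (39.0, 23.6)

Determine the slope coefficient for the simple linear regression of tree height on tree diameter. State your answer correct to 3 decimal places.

n = 6, Σx = 152.6, Σy = 94.3, Σxy = 2657.01, Σx² = 4397.7
Sxx = Σx² − (Σx)²/n = 4397.7 − 3881.126667 = 516.573333
Sxy = Σxy − (Σx)(Σy)/n = 2657.01 − 2398.363333 = 258.646667
b = Sxy/Sxx = 258.646667/516.573333 = 0.500697

0.501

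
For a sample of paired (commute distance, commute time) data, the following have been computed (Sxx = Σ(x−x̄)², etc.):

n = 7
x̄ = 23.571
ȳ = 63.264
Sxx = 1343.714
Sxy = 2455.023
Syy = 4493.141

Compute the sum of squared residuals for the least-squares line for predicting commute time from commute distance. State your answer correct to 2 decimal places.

b = Sxy/Sxx = 2455.023/1343.714 = 1.827043
SSE = Syy − b·Sxy = 4493.141 − 1.827043·2455.023 = 7.708884

7.71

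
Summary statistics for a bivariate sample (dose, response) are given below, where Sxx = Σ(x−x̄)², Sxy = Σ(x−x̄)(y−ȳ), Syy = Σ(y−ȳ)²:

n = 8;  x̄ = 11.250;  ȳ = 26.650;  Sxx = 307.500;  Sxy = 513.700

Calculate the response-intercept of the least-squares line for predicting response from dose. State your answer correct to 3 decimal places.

b = Sxy/Sxx = 513.7/307.5 = 1.670569
a = ȳ − b·x̄ = 26.65 − 1.670569·11.25 = 7.856098

7.856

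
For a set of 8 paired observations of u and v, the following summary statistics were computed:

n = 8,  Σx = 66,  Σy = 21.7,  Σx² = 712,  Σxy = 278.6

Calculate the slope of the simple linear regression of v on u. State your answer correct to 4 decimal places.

0.5945

Sxx = Σx² − (Σx)²/n = 712 − 544.5 = 167.5
Sxy = Σxy − (Σx)(Σy)/n = 278.6 − 179.025 = 99.575
b = Sxy/Sxx = 99.575/167.5 = 0.594478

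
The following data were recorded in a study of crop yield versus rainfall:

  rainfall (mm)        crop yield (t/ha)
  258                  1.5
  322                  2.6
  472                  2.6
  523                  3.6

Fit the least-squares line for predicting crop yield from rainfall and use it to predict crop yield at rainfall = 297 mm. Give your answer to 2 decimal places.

1.99

n = 4, Σx = 1575, Σy = 10.3, Σxy = 4334.2, Σx² = 666561
Sxx = Σx² − (Σx)²/n = 666561 − 620156.25 = 46404.75
Sxy = Σxy − (Σx)(Σy)/n = 4334.2 − 4055.625 = 278.575
b = Sxy/Sxx = 278.575/46404.75 = 0.006003
a = ȳ − b·x̄ = 2.575 − 0.006003·393.75 = 0.211257
ŷ(297) = a + b·297 = 0.211257 + 0.006003·297 = 1.994195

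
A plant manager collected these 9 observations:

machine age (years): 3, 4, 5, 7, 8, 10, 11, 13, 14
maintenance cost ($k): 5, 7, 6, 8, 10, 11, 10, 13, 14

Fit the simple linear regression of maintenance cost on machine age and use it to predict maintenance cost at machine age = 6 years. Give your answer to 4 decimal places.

n = 9, Σx = 75, Σy = 84, Σxy = 794, Σx² = 749
Sxx = Σx² − (Σx)²/n = 749 − 625 = 124
Sxy = Σxy − (Σx)(Σy)/n = 794 − 700 = 94
b = Sxy/Sxx = 94/124 = 0.758065
a = ȳ − b·x̄ = 9.333333 − 0.758065·8.333333 = 3.016129
ŷ(6) = a + b·6 = 3.016129 + 0.758065·6 = 7.564516

7.5645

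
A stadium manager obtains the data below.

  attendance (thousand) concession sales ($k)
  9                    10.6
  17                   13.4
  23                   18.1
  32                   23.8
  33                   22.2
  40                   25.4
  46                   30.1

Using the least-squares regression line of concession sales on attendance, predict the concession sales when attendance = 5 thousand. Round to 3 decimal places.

n = 7, Σx = 200, Σy = 143.6, Σxy = 4634.3, Σx² = 6728
Sxx = Σx² − (Σx)²/n = 6728 − 5714.285714 = 1013.714286
Sxy = Σxy − (Σx)(Σy)/n = 4634.3 − 4102.857143 = 531.442857
b = Sxy/Sxx = 531.442857/1013.714286 = 0.524253
a = ȳ − b·x̄ = 20.514286 − 0.524253·28.571429 = 5.535626
ŷ(5) = a + b·5 = 5.535626 + 0.524253·5 = 8.156891

8.157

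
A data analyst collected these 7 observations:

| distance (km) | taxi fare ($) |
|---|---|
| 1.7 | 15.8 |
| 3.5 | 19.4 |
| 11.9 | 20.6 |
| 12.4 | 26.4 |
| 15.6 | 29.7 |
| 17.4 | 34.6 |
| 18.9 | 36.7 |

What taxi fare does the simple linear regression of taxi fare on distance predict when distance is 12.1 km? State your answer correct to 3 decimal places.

26.693

n = 7, Σx = 81.4, Σy = 183.2, Σxy = 2426.25, Σx² = 1213.84
Sxx = Σx² − (Σx)²/n = 1213.84 − 946.565714 = 267.274286
Sxy = Σxy − (Σx)(Σy)/n = 2426.25 − 2130.354286 = 295.895714
b = Sxy/Sxx = 295.895714/267.274286 = 1.107086
a = ȳ − b·x̄ = 26.171429 − 1.107086·11.628571 = 13.297596
ŷ(12.1) = a + b·12.1 = 13.297596 + 1.107086·12.1 = 26.693341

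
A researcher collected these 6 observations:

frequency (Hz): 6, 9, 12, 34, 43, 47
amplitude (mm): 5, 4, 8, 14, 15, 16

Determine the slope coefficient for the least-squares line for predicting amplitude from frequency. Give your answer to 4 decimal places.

0.2834

n = 6, Σx = 151, Σy = 62, Σxy = 2035, Σx² = 5475
Sxx = Σx² − (Σx)²/n = 5475 − 3800.166667 = 1674.833333
Sxy = Σxy − (Σx)(Σy)/n = 2035 − 1560.333333 = 474.666667
b = Sxy/Sxx = 474.666667/1674.833333 = 0.283411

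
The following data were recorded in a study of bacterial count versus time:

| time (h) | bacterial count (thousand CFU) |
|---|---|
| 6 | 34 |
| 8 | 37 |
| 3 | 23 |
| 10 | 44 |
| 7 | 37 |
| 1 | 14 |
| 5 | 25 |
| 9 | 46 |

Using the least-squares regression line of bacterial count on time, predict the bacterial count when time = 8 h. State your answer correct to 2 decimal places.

n = 8, Σx = 49, Σy = 260, Σxy = 1821, Σx² = 365
Sxx = Σx² − (Σx)²/n = 365 − 300.125 = 64.875
Sxy = Σxy − (Σx)(Σy)/n = 1821 − 1592.5 = 228.5
b = Sxy/Sxx = 228.5/64.875 = 3.522158
a = ȳ − b·x̄ = 32.5 − 3.522158·6.125 = 10.926782
ŷ(8) = a + b·8 = 10.926782 + 3.522158·8 = 39.104046

39.10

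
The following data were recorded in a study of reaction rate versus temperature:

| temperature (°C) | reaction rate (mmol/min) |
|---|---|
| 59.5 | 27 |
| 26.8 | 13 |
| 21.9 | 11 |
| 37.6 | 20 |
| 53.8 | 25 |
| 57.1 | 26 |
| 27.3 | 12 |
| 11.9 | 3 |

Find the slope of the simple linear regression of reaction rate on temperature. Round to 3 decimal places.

0.477

n = 8, Σx = 295.9, Σy = 137, Σxy = 6140.7, Σx² = 13193.61
Sxx = Σx² − (Σx)²/n = 13193.61 − 10944.60125 = 2249.00875
Sxy = Σxy − (Σx)(Σy)/n = 6140.7 − 5067.2875 = 1073.4125
b = Sxy/Sxx = 1073.4125/2249.00875 = 0.477282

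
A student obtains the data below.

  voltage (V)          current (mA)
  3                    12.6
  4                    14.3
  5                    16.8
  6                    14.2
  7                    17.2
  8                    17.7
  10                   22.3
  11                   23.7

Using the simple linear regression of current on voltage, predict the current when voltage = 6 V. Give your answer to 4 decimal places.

n = 8, Σx = 54, Σy = 138.8, Σxy = 1009.9, Σx² = 420
Sxx = Σx² − (Σx)²/n = 420 − 364.5 = 55.5
Sxy = Σxy − (Σx)(Σy)/n = 1009.9 − 936.9 = 73
b = Sxy/Sxx = 73/55.5 = 1.315315
a = ȳ − b·x̄ = 17.35 − 1.315315·6.75 = 8.471622
ŷ(6) = a + b·6 = 8.471622 + 1.315315·6 = 16.363514

16.3635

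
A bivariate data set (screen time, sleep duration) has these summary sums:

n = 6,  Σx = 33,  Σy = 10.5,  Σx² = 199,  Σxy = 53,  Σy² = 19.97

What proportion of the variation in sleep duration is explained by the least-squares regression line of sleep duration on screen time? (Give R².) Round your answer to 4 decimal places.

Sxx = Σx² − (Σx)²/n = 199 − 181.5 = 17.5
Sxy = Σxy − (Σx)(Σy)/n = 53 − 57.75 = -4.75
Syy = Σy² − (Σy)²/n = 19.97 − 18.375 = 1.595
R² = Sxy²/(Sxx·Syy) = (-4.75)²/(17.5·1.595) = 0.808330

0.8083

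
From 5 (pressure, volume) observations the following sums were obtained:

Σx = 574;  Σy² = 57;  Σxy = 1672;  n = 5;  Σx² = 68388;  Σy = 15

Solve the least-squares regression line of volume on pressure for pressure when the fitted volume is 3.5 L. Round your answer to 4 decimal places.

89.8720

Sxx = Σx² − (Σx)²/n = 68388 − 65895.2 = 2492.8
Sxy = Σxy − (Σx)(Σy)/n = 1672 − 1722 = -50
b = Sxy/Sxx = -50/2492.8 = -0.020058
a = ȳ − b·x̄ = 3 − (-0.020058)·114.8 = 5.302632
Set a + b·x = 3.5: x = (3.5 − 5.302632) / (-0.020058) = 89.872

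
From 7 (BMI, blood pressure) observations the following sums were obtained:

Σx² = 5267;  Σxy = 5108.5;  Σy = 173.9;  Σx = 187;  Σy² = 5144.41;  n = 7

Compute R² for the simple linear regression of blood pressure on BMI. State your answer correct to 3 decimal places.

0.958

Sxx = Σx² − (Σx)²/n = 5267 − 4995.571429 = 271.428571
Sxy = Σxy − (Σx)(Σy)/n = 5108.5 − 4645.614286 = 462.885714
Syy = Σy² − (Σy)²/n = 5144.41 − 4320.172857 = 824.237143
R² = Sxy²/(Sxx·Syy) = (462.885714)²/(271.428571·824.237143) = 0.957723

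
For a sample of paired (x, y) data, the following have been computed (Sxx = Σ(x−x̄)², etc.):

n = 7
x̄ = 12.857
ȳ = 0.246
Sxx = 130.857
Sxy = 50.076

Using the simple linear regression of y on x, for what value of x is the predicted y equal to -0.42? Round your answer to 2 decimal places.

b = Sxy/Sxx = 50.076/130.857 = 0.382677
a = ȳ − b·x̄ = 0.246 − 0.382677·12.857 = -4.674082
Set a + b·x = -0.42: x = (-0.42 − (-4.674082)) / 0.382677 = 11.116630

11.12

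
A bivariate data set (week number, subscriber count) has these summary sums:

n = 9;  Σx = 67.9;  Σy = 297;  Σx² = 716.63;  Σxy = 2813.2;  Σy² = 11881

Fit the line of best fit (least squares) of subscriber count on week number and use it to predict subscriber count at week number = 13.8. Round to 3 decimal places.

50.524

Sxx = Σx² − (Σx)²/n = 716.63 − 512.267778 = 204.362222
Sxy = Σxy − (Σx)(Σy)/n = 2813.2 − 2240.7 = 572.5
b = Sxy/Sxx = 572.5/204.362222 = 2.801398
a = ȳ − b·x̄ = 33 − 2.801398·7.544444 = 11.865005
ŷ(13.8) = a + b·13.8 = 11.865005 + 2.801398·13.8 = 50.524303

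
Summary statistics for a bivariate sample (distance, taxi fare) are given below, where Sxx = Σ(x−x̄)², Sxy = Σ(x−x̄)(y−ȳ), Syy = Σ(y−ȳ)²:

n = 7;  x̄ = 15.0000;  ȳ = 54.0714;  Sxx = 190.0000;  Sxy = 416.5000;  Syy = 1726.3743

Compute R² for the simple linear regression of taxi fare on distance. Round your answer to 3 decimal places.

0.529

R² = Sxy²/(Sxx·Syy) = (416.5)²/(190·1726.3743) = 0.528861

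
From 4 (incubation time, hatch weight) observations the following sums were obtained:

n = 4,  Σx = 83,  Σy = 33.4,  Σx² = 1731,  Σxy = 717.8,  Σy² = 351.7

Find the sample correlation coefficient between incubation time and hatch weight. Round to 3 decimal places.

0.981

Sxx = Σx² − (Σx)²/n = 1731 − 1722.25 = 8.75
Sxy = Σxy − (Σx)(Σy)/n = 717.8 − 693.05 = 24.75
Syy = Σy² − (Σy)²/n = 351.7 − 278.89 = 72.81
r = Sxy/√(Sxx·Syy) = 24.75/√(637.0875) = 24.75/25.240592 = 0.980563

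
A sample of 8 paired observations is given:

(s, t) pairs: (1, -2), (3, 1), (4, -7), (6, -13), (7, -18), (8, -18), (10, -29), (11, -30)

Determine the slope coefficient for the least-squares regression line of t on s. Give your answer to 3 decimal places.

-3.234

n = 8, Σx = 50, Σy = -116, Σxy = -995, Σx² = 396
Sxx = Σx² − (Σx)²/n = 396 − 312.5 = 83.5
Sxy = Σxy − (Σx)(Σy)/n = -995 − (-725) = -270
b = Sxy/Sxx = -270/83.5 = -3.233533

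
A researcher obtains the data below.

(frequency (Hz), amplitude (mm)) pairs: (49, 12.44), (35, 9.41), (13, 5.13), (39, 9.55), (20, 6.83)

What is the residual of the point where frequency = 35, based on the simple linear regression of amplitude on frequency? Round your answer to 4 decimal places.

0.0136

n = 5, Σx = 156, Σy = 43.36, Σxy = 1514.65, Σx² = 5716
Sxx = Σx² − (Σx)²/n = 5716 − 4867.2 = 848.8
Sxy = Σxy − (Σx)(Σy)/n = 1514.65 − 1352.832 = 161.818
b = Sxy/Sxx = 161.818/848.8 = 0.190643
a = ȳ − b·x̄ = 8.672 − 0.190643·31.2 = 2.723930
ŷ(35) = 2.723930 + 0.190643·35 = 9.396444
residual = y − ŷ = 9.41 − 9.396444 = 0.013556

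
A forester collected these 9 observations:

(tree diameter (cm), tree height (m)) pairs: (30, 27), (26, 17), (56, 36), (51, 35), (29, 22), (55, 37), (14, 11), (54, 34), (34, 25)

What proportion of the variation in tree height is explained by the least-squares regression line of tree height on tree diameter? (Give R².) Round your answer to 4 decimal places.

0.9386

n = 9, Σx = 349, Σy = 244, Σxy = 10566, Σx² = 15447, Σy² = 7294
Sxx = Σx² − (Σx)²/n = 15447 − 13533.444444 = 1913.555556
Sxy = Σxy − (Σx)(Σy)/n = 10566 − 9461.777778 = 1104.222222
Syy = Σy² − (Σy)²/n = 7294 − 6615.111111 = 678.888889
R² = Sxy²/(Sxx·Syy) = (1104.222222)²/(1913.555556·678.888889) = 0.938584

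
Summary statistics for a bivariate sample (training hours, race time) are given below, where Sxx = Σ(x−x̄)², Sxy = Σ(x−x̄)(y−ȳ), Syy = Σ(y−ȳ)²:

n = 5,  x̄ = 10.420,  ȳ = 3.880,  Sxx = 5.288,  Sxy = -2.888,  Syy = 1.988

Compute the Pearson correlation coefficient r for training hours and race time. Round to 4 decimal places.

r = Sxy/√(Sxx·Syy) = -2.888/√(10.512544) = -2.888/3.242305 = -0.890724

-0.8907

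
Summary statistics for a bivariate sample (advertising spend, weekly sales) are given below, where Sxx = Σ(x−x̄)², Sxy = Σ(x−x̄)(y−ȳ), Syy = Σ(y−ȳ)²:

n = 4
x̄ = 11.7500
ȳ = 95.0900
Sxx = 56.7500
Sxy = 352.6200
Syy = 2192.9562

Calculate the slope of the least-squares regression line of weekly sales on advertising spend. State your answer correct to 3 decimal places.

6.214

b = Sxy/Sxx = 352.62/56.75 = 6.213568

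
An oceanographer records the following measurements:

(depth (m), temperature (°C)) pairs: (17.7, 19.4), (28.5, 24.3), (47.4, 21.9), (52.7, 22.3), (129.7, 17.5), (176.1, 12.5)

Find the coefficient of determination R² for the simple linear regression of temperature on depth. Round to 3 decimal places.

0.759

n = 6, Σx = 452.1, Σy = 117.9, Σxy = 7720.2, Σx² = 53982.89, Σy² = 2406.25
Sxx = Σx² − (Σx)²/n = 53982.89 − 34065.735 = 19917.155
Sxy = Σxy − (Σx)(Σy)/n = 7720.2 − 8883.765 = -1163.565
Syy = Σy² − (Σy)²/n = 2406.25 − 2316.735 = 89.515
R² = Sxy²/(Sxx·Syy) = (-1163.565)²/(19917.155·89.515) = 0.759378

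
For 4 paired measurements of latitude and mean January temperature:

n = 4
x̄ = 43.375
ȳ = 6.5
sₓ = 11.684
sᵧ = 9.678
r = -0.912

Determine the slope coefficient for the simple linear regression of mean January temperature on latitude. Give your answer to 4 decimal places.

-0.7554

b = r · sᵧ/sₓ = -0.912 · 9.678/11.684 = -0.755421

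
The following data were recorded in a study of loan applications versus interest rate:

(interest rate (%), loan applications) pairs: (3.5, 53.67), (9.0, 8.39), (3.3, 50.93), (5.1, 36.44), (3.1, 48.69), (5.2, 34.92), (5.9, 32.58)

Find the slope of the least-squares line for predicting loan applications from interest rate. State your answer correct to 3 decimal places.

-7.415

n = 7, Σx = 35.1, Σy = 265.62, Σxy = 1142.013, Σx² = 201.61
Sxx = Σx² − (Σx)²/n = 201.61 − 176.001429 = 25.608571
Sxy = Σxy − (Σx)(Σy)/n = 1142.013 − 1331.894571 = -189.881571
b = Sxy/Sxx = -189.881571/25.608571 = -7.414766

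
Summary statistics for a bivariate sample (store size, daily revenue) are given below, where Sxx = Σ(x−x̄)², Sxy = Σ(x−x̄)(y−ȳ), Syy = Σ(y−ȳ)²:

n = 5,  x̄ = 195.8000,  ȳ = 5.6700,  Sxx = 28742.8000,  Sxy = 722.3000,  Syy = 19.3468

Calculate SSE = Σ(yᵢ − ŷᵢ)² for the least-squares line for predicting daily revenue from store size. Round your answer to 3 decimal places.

b = Sxy/Sxx = 722.3/28742.8 = 0.025130
SSE = Syy − b·Sxy = 19.3468 − 0.025130·722.3 = 1.195566

1.196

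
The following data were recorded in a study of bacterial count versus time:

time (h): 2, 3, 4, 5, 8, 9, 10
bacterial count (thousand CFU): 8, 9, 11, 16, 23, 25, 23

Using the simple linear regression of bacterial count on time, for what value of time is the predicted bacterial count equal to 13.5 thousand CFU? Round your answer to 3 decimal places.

4.556

n = 7, Σx = 41, Σy = 115, Σxy = 806, Σx² = 299
Sxx = Σx² − (Σx)²/n = 299 − 240.142857 = 58.857143
Sxy = Σxy − (Σx)(Σy)/n = 806 − 673.571429 = 132.428571
b = Sxy/Sxx = 132.428571/58.857143 = 2.25
a = ȳ − b·x̄ = 16.428571 − 2.25·5.857143 = 3.25
Set a + b·x = 13.5: x = (13.5 − 3.25) / 2.25 = 4.555556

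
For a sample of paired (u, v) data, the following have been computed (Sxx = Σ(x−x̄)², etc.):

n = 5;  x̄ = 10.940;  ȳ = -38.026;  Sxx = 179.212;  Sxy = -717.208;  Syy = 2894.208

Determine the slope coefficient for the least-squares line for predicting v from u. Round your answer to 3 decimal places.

b = Sxy/Sxx = -717.208/179.212 = -4.002009

-4.002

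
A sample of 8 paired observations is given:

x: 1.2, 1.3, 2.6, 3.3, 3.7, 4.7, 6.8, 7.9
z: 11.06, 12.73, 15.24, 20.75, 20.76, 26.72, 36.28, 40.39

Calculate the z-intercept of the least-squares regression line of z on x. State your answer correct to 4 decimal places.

n = 8, Σx = 31.5, Σy = 183.93, Σxy = 906.101, Σx² = 165.21
Sxx = Σx² − (Σx)²/n = 165.21 − 124.03125 = 41.17875
Sxy = Σxy − (Σx)(Σy)/n = 906.101 − 724.224375 = 181.876625
b = Sxy/Sxx = 181.876625/41.17875 = 4.416759
a = ȳ − b·x̄ = 22.99125 − 4.416759·3.9375 = 5.600260

5.6003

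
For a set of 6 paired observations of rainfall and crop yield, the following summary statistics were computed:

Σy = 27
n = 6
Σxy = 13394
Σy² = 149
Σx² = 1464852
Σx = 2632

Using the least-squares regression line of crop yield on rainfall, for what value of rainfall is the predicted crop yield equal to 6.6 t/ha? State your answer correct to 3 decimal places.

859.048

Sxx = Σx² − (Σx)²/n = 1464852 − 1154570.666667 = 310281.333333
Sxy = Σxy − (Σx)(Σy)/n = 13394 − 11844 = 1550
b = Sxy/Sxx = 1550/310281.333333 = 0.004995
a = ȳ − b·x̄ = 4.5 − 0.004995·438.666667 = 2.308655
Set a + b·x = 6.6: x = (6.6 − 2.308655) / 0.004995 = 859.047828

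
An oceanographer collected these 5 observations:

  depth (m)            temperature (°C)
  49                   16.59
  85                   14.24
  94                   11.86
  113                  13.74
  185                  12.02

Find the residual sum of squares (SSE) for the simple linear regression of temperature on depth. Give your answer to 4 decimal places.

6.7442

n = 5, Σx = 526, Σy = 68.45, Σxy = 6914.47, Σx² = 65456, Σy² = 951.9333
Sxx = Σx² − (Σx)²/n = 65456 − 55335.2 = 10120.8
Sxy = Σxy − (Σx)(Σy)/n = 6914.47 − 7200.94 = -286.47
Syy = Σy² − (Σy)²/n = 951.9333 − 937.0805 = 14.8528
b = Sxy/Sxx = -286.47/10120.8 = -0.028305
SSE = Syy − b·Sxy = 14.8528 − (-0.028305)·(-286.47) = 6.744245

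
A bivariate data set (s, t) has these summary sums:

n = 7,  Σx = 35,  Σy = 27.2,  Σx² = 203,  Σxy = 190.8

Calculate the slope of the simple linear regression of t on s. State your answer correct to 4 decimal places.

Sxx = Σx² − (Σx)²/n = 203 − 175 = 28
Sxy = Σxy − (Σx)(Σy)/n = 190.8 − 136 = 54.8
b = Sxy/Sxx = 54.8/28 = 1.957143

1.9571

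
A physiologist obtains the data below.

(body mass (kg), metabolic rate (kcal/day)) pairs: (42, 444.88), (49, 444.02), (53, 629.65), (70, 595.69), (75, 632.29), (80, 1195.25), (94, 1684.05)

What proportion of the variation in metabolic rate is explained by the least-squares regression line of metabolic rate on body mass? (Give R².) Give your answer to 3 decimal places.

0.736

n = 7, Σx = 463, Σy = 5625.83, Σxy = 416854.14, Σx² = 32735, Σy² = 5810815.2825
Sxx = Σx² − (Σx)²/n = 32735 − 30624.142857 = 2110.857143
Sxy = Σxy − (Σx)(Σy)/n = 416854.14 − 372108.47 = 44745.67
Syy = Σy² − (Σy)²/n = 5810815.2825 − 4521423.3127 = 1289391.9698
R² = Sxy²/(Sxx·Syy) = (44745.67)²/(2110.857143·1289391.9698) = 0.735628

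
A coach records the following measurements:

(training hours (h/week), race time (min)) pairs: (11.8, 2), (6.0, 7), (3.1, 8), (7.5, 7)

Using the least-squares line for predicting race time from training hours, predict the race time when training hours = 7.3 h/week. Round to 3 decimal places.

n = 4, Σx = 28.4, Σy = 24, Σxy = 142.9, Σx² = 241.1
Sxx = Σx² − (Σx)²/n = 241.1 − 201.64 = 39.46
Sxy = Σxy − (Σx)(Σy)/n = 142.9 − 170.4 = -27.5
b = Sxy/Sxx = -27.5/39.46 = -0.696908
a = ȳ − b·x̄ = 6 − (-0.696908)·7.1 = 10.948049
ŷ(7.3) = a + b·7.3 = 10.948049 + (-0.696908)·7.3 = 5.860618

5.861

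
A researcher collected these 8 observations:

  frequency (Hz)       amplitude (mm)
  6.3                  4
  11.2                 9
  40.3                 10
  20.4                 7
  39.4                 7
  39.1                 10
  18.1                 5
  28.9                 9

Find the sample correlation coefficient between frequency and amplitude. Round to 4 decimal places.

0.6389

n = 8, Σx = 203.7, Σy = 61, Σxy = 1689.2, Σx² = 6449.37, Σy² = 501
Sxx = Σx² − (Σx)²/n = 6449.37 − 5186.71125 = 1262.65875
Sxy = Σxy − (Σx)(Σy)/n = 1689.2 − 1553.2125 = 135.9875
Syy = Σy² − (Σy)²/n = 501 − 465.125 = 35.875
r = Sxy/√(Sxx·Syy) = 135.9875/√(45297.882656) = 135.9875/212.832992 = 0.638940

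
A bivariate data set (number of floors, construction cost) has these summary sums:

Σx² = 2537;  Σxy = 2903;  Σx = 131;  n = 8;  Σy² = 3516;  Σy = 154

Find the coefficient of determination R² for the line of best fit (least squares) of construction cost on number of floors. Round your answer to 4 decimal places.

Sxx = Σx² − (Σx)²/n = 2537 − 2145.125 = 391.875
Sxy = Σxy − (Σx)(Σy)/n = 2903 − 2521.75 = 381.25
Syy = Σy² − (Σy)²/n = 3516 − 2964.5 = 551.5
R² = Sxy²/(Sxx·Syy) = (381.25)²/(391.875·551.5) = 0.672553

0.6726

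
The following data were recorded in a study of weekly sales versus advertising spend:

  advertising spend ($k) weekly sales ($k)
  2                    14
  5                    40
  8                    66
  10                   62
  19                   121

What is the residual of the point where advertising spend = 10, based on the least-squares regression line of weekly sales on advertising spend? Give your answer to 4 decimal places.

n = 5, Σx = 44, Σy = 303, Σxy = 3675, Σx² = 554
Sxx = Σx² − (Σx)²/n = 554 − 387.2 = 166.8
Sxy = Σxy − (Σx)(Σy)/n = 3675 − 2666.4 = 1008.6
b = Sxy/Sxx = 1008.6/166.8 = 6.046763
a = ȳ − b·x̄ = 60.6 − 6.046763·8.8 = 7.388489
ŷ(10) = 7.388489 + 6.046763·10 = 67.856115
residual = y − ŷ = 62 − 67.856115 = -5.856115

-5.8561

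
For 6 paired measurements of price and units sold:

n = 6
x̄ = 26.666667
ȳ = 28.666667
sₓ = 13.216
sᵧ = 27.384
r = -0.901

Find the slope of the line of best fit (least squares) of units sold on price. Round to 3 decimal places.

b = r · sᵧ/sₓ = -0.901 · 27.384/13.216 = -1.866903

-1.867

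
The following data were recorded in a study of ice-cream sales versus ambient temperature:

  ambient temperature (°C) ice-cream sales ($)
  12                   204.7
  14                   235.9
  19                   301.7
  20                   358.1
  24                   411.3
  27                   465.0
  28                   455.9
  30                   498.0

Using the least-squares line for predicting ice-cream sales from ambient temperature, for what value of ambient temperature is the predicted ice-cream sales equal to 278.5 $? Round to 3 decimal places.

16.431

n = 8, Σx = 174, Σy = 2930.6, Σxy = 68784.7, Σx² = 4090
Sxx = Σx² − (Σx)²/n = 4090 − 3784.5 = 305.5
Sxy = Σxy − (Σx)(Σy)/n = 68784.7 − 63740.55 = 5044.15
b = Sxy/Sxx = 5044.15/305.5 = 16.511129
a = ȳ − b·x̄ = 366.325 − 16.511129·21.75 = 7.207938
Set a + b·x = 278.5: x = (278.5 − 7.207938) / 16.511129 = 16.430861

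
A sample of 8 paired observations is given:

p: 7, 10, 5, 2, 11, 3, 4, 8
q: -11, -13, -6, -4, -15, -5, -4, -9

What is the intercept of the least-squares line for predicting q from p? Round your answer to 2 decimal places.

n = 8, Σx = 50, Σy = -67, Σxy = -513, Σx² = 388
Sxx = Σx² − (Σx)²/n = 388 − 312.5 = 75.5
Sxy = Σxy − (Σx)(Σy)/n = -513 − (-418.75) = -94.25
b = Sxy/Sxx = -94.25/75.5 = -1.248344
a = ȳ − b·x̄ = -8.375 − (-1.248344)·6.25 = -0.572848

-0.57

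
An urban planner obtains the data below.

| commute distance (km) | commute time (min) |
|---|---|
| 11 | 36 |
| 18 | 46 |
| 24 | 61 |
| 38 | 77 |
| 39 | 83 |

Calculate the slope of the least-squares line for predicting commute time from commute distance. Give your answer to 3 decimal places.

1.606

n = 5, Σx = 130, Σy = 303, Σxy = 8851, Σx² = 3986
Sxx = Σx² − (Σx)²/n = 3986 − 3380 = 606
Sxy = Σxy − (Σx)(Σy)/n = 8851 − 7878 = 973
b = Sxy/Sxx = 973/606 = 1.605611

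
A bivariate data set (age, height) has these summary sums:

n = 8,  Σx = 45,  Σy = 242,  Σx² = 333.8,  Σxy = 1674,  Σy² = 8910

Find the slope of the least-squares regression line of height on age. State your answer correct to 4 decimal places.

Sxx = Σx² − (Σx)²/n = 333.8 − 253.125 = 80.675
Sxy = Σxy − (Σx)(Σy)/n = 1674 − 1361.25 = 312.75
b = Sxy/Sxx = 312.75/80.675 = 3.876666

3.8767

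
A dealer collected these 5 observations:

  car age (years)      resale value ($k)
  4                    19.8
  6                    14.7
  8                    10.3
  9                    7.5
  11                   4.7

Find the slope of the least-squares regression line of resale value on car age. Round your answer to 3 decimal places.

n = 5, Σx = 38, Σy = 57, Σxy = 369, Σx² = 318
Sxx = Σx² − (Σx)²/n = 318 − 288.8 = 29.2
Sxy = Σxy − (Σx)(Σy)/n = 369 − 433.2 = -64.2
b = Sxy/Sxx = -64.2/29.2 = -2.198630

-2.199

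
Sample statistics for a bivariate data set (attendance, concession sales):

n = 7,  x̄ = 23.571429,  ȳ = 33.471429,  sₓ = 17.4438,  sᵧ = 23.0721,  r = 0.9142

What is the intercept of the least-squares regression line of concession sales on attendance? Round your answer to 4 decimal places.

b = r · sᵧ/sₓ = 0.9142 · 23.0721/17.4438 = 1.209170
a = ȳ − b·x̄ = 33.471429 − 1.209170·23.571429 = 4.969572

4.9696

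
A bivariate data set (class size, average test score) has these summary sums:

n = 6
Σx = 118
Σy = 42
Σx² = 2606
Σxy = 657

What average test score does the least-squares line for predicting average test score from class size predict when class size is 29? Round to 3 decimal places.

Sxx = Σx² − (Σx)²/n = 2606 − 2320.666667 = 285.333333
Sxy = Σxy − (Σx)(Σy)/n = 657 − 826 = -169
b = Sxy/Sxx = -169/285.333333 = -0.592290
a = ȳ − b·x̄ = 7 − (-0.592290)·19.666667 = 18.648364
ŷ(29) = a + b·29 = 18.648364 + (-0.592290)·29 = 1.471963

1.472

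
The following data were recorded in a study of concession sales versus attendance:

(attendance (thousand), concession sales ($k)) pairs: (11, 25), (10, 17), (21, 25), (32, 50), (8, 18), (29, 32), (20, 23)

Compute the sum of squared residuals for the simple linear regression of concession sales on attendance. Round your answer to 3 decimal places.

205.627

n = 7, Σx = 131, Σy = 190, Σxy = 4102, Σx² = 2991, Σy² = 5916
Sxx = Σx² − (Σx)²/n = 2991 − 2451.571429 = 539.428571
Sxy = Σxy − (Σx)(Σy)/n = 4102 − 3555.714286 = 546.285714
Syy = Σy² − (Σy)²/n = 5916 − 5157.142857 = 758.857143
b = Sxy/Sxx = 546.285714/539.428571 = 1.012712
SSE = Syy − b·Sxy = 758.857143 − 1.012712·546.285714 = 205.627119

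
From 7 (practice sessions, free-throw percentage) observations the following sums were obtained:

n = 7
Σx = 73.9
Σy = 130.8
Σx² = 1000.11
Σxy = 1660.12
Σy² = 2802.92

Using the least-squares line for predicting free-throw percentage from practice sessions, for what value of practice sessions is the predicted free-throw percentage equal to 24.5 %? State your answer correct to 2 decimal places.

Sxx = Σx² − (Σx)²/n = 1000.11 − 780.172857 = 219.937143
Sxy = Σxy − (Σx)(Σy)/n = 1660.12 − 1380.874286 = 279.245714
b = Sxy/Sxx = 279.245714/219.937143 = 1.269661
a = ȳ − b·x̄ = 18.685714 − 1.269661·10.557143 = 5.281717
Set a + b·x = 24.5: x = (24.5 − 5.281717) / 1.269661 = 15.136541

15.14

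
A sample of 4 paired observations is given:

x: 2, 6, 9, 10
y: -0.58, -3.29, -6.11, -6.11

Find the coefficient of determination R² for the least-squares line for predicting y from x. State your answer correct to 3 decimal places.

n = 4, Σx = 27, Σy = -16.09, Σxy = -136.99, Σx² = 221, Σy² = 85.8247
Sxx = Σx² − (Σx)²/n = 221 − 182.25 = 38.75
Sxy = Σxy − (Σx)(Σy)/n = -136.99 − (-108.6075) = -28.3825
Syy = Σy² − (Σy)²/n = 85.8247 − 64.722025 = 21.102675
R² = Sxy²/(Sxx·Syy) = (-28.3825)²/(38.75·21.102675) = 0.985127

0.985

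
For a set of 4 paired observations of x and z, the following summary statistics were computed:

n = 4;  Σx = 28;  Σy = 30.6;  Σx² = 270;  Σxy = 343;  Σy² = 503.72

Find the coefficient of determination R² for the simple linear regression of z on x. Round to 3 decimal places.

Sxx = Σx² − (Σx)²/n = 270 − 196 = 74
Sxy = Σxy − (Σx)(Σy)/n = 343 − 214.2 = 128.8
Syy = Σy² − (Σy)²/n = 503.72 − 234.09 = 269.63
R² = Sxy²/(Sxx·Syy) = (128.8)²/(74·269.63) = 0.831442

0.831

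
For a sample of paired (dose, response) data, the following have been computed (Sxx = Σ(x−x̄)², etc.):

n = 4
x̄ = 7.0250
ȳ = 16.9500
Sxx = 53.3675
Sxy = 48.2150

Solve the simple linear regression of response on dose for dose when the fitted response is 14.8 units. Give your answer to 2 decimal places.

4.65

b = Sxy/Sxx = 48.215/53.3675 = 0.903452
a = ȳ − b·x̄ = 16.95 − 0.903452·7.025 = 10.603246
Set a + b·x = 14.8: x = (14.8 − 10.603246) / 0.903452 = 4.645240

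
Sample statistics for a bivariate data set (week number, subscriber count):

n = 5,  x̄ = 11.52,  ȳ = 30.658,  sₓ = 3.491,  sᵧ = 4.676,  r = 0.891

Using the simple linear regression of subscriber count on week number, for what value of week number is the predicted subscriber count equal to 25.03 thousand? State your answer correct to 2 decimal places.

6.80

b = r · sᵧ/sₓ = 0.891 · 4.676/3.491 = 1.193445
a = ȳ − b·x̄ = 30.658 − 1.193445·11.52 = 16.909515
Set a + b·x = 25.03: x = (25.03 − 16.909515) / 1.193445 = 6.804240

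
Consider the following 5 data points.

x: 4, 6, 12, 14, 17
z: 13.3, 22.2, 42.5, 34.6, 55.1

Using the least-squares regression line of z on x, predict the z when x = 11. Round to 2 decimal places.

n = 5, Σx = 53, Σy = 167.7, Σxy = 2117.5, Σx² = 681
Sxx = Σx² − (Σx)²/n = 681 − 561.8 = 119.2
Sxy = Σxy − (Σx)(Σy)/n = 2117.5 − 1777.62 = 339.88
b = Sxy/Sxx = 339.88/119.2 = 2.851342
a = ȳ − b·x̄ = 33.54 − 2.851342·10.6 = 3.315772
ŷ(11) = a + b·11 = 3.315772 + 2.851342·11 = 34.680537

34.68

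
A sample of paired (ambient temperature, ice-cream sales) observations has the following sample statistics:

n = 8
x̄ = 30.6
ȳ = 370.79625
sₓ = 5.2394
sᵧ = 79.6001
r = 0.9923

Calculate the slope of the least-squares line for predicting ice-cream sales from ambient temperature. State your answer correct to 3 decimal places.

b = r · sᵧ/sₓ = 0.9923 · 79.6001/5.2394 = 15.075615

15.076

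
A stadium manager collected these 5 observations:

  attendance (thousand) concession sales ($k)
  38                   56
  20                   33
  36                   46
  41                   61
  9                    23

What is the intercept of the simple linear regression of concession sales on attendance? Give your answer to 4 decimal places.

n = 5, Σx = 144, Σy = 219, Σxy = 7152, Σx² = 4902
Sxx = Σx² − (Σx)²/n = 4902 − 4147.2 = 754.8
Sxy = Σxy − (Σx)(Σy)/n = 7152 − 6307.2 = 844.8
b = Sxy/Sxx = 844.8/754.8 = 1.119237
a = ȳ − b·x̄ = 43.8 − 1.119237·28.8 = 11.565978

11.5660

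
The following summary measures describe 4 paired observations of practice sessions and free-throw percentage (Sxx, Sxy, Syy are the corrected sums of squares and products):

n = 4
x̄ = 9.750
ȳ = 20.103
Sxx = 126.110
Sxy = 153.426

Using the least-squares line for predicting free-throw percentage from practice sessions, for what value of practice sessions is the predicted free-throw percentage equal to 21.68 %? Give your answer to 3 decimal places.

11.046

b = Sxy/Sxx = 153.426/126.11 = 1.216605
a = ȳ − b·x̄ = 20.103 − 1.216605·9.75 = 8.241106
Set a + b·x = 21.68: x = (21.68 − 8.241106) / 1.216605 = 11.046231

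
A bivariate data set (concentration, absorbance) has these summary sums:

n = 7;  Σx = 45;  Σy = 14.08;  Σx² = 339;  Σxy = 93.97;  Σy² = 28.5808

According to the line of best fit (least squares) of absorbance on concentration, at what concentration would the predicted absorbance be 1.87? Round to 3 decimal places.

4.394

Sxx = Σx² − (Σx)²/n = 339 − 289.285714 = 49.714286
Sxy = Σxy − (Σx)(Σy)/n = 93.97 − 90.514286 = 3.455714
b = Sxy/Sxx = 3.455714/49.714286 = 0.069511
a = ȳ − b·x̄ = 2.011429 − 0.069511·6.428571 = 1.564569
Set a + b·x = 1.87: x = (1.87 − 1.564569) / 0.069511 = 4.393964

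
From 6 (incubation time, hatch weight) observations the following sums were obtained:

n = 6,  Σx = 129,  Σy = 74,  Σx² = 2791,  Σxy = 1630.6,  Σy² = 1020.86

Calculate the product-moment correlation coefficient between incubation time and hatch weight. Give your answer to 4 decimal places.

Sxx = Σx² − (Σx)²/n = 2791 − 2773.5 = 17.5
Sxy = Σxy − (Σx)(Σy)/n = 1630.6 − 1591 = 39.6
Syy = Σy² − (Σy)²/n = 1020.86 − 912.666667 = 108.193333
r = Sxy/√(Sxx·Syy) = 39.6/√(1893.383333) = 39.6/43.513025 = 0.910072

0.9101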